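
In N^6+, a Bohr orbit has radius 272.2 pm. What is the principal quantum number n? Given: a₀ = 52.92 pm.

r_n = n²a₀/Z ⇒ n² = rZ/a₀ = 272.2 × 7 / 52.92 ≈ 36.01
n = 6

6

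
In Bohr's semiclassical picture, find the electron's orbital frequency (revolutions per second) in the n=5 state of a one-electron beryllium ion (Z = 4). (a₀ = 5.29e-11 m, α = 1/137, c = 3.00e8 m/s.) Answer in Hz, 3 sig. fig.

8.43e14 Hz

r = n²a₀/Z = 3.31e-10 m, v = Zαc/n = 1.75e6 m/s
f = v/(2πr) = 8.43e14 Hz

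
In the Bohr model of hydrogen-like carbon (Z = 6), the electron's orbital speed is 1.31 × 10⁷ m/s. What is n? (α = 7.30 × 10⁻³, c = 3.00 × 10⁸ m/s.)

1

v_n = Zαc/n ⇒ n = Zαc/v = 6 × 0.00730 × 3.00 × 10⁸ / 1.31 × 10⁷ ≈ 1.00
n = 1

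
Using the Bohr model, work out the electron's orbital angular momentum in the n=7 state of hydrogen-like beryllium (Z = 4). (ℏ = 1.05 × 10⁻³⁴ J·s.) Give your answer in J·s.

7.35 × 10⁻³⁴ J·s

L_n = nℏ = 7 × 1.05 × 10⁻³⁴ = 7.35 × 10⁻³⁴ J·s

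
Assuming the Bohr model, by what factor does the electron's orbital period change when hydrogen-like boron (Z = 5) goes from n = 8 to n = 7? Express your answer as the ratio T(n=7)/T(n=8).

343/512

T ∝ Z^-2 · n^3; with Z fixed, T ∝ n^3.
T(n=7)/T(n=8) = (7/8)^3 = 343/512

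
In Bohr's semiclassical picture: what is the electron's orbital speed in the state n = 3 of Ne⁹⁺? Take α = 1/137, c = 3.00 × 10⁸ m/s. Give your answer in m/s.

v_n = Zαc/n = 10 × 0.00730 × 3.00 × 10⁸ / 3
    = 7.30 × 10⁶ m/s

7.30 × 10⁶ m/s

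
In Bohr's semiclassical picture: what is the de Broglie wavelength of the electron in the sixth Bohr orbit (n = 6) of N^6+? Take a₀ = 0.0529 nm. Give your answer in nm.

0.285 nm

The Bohr quantisation condition is nλ = 2πr_n.
r_n = n²a₀/Z = 0.272 nm
λ = 2πr_n/n = 2π·0.272/6 = 0.285 nm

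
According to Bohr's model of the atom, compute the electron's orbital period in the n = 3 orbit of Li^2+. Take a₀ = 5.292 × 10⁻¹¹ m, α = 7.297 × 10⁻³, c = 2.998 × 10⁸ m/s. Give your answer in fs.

0.4560 fs

r = n²a₀/Z = 3²·5.292 × 10⁻¹¹/3 = 1.588 × 10⁻¹⁰ m
v = Zαc/n = 3·0.007297·2.998 × 10⁸/3 = 2.188 × 10⁶ m/s
T = 2πr/v = 4.560 × 10⁻¹⁶ s = 0.4560 fs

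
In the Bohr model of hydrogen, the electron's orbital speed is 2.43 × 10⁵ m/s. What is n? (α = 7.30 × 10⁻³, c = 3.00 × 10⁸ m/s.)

9

v_n = Zαc/n ⇒ n = Zαc/v = 1 × 0.00730 × 3.00 × 10⁸ / 2.43 × 10⁵ ≈ 9.01
n = 9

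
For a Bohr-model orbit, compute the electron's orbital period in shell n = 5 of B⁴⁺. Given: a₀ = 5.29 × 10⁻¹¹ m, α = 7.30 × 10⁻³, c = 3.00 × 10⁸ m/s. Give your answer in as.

759 as

r = n²a₀/Z = 5²·5.29 × 10⁻¹¹/5 = 2.64 × 10⁻¹⁰ m
v = Zαc/n = 5·0.00730·3.00 × 10⁸/5 = 2.19 × 10⁶ m/s
T = 2πr/v = 7.59 × 10⁻¹⁶ s = 759 as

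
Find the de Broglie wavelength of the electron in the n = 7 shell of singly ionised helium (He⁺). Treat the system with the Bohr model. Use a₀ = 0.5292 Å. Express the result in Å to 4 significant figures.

The Bohr quantisation condition is nλ = 2πr_n.
r_n = n²a₀/Z = 12.97 Å
λ = 2πr_n/n = 2π·12.97/7 = 11.64 Å

11.64 Å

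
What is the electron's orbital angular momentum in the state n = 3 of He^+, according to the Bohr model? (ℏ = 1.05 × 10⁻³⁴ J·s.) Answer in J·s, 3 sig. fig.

3.15 × 10⁻³⁴ J·s

L_n = nℏ = 3 × 1.05 × 10⁻³⁴ = 3.15 × 10⁻³⁴ J·s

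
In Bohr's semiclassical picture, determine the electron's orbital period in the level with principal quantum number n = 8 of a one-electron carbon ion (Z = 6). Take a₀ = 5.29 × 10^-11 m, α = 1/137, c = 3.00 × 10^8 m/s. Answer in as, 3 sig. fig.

r = n²a₀/Z = 8²·5.29 × 10^-11/6 = 5.64 × 10^-10 m
v = Zαc/n = 6·0.00730·3.00 × 10^8/8 = 1.64 × 10^6 m/s
T = 2πr/v = 2.16 × 10^-15 s = 2160 as

2160 as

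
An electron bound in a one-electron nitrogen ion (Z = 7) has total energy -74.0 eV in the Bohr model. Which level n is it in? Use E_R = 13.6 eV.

3

E_n = −E_R Z²/n² ⇒ n² = E_R Z²/(−E_n) = 13.6 × 7² / 74.0 ≈ 9.01
n = 3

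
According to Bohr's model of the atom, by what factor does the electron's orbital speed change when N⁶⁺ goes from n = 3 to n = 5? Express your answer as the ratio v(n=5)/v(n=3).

v ∝ Z^1 · n^-1; with Z fixed, v ∝ n^-1.
v(n=5)/v(n=3) = (5/3)^-1 = 3/5

3/5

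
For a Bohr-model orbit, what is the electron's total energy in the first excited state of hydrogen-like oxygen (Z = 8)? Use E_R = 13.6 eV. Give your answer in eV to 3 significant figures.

E_n = −E_R·Z²/n² = −13.6 × 8²/2² = -218 eV

-218 eV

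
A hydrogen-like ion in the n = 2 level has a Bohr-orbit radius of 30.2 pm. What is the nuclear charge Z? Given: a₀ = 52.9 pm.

7

r_n = n²a₀/Z ⇒ Z = n²a₀/r = 2² × 52.9 / 30.2 ≈ 7.01
Z = 7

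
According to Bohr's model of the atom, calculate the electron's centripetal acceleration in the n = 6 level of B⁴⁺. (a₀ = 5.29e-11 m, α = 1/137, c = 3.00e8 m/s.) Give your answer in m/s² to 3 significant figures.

r = n²a₀/Z = 3.81e-10 m, v = Zαc/n = 1.82e6 m/s
a = v²/r = (1.82e6)² / 3.81e-10 = 8.74e21 m/s²

8.74e21 m/s²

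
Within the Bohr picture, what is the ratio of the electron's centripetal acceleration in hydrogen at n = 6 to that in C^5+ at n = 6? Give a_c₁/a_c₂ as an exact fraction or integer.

a_c ∝ Z^3 · n^-4
a_c₁/a_c₂ = (1/6)^3 · (6/6)^-4 = 1/216

1/216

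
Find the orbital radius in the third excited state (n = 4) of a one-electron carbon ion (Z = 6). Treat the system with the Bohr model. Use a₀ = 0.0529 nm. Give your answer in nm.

r_n = n²a₀/Z = 4² × 0.0529 / 6
    = 16 × 0.0529 / 6 = 0.141 nm

0.141 nm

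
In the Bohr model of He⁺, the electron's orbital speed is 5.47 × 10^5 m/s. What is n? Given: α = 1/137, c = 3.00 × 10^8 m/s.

8

v_n = Zαc/n ⇒ n = Zαc/v = 2 × 0.00730 × 3.00 × 10^8 / 5.47 × 10^5 ≈ 8.01
n = 8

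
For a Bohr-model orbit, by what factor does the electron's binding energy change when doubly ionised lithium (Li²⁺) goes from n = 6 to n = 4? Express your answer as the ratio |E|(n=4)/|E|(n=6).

|E| ∝ Z^2 · n^-2; with Z fixed, |E| ∝ n^-2.
|E|(n=4)/|E|(n=6) = (4/6)^-2 = 9/4

9/4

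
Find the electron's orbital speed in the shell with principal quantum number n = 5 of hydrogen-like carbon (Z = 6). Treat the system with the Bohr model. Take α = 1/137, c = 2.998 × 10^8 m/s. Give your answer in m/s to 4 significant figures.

2.626 × 10^6 m/s

v_n = Zαc/n = 6 × 0.007299 × 2.998 × 10^8 / 5
    = 2.626 × 10^6 m/s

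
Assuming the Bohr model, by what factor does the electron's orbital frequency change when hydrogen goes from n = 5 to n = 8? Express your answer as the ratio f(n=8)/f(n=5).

f ∝ Z^2 · n^-3; with Z fixed, f ∝ n^-3.
f(n=8)/f(n=5) = (8/5)^-3 = 125/512

125/512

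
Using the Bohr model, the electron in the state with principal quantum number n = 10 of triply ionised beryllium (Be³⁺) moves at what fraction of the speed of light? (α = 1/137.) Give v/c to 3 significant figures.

0.00292

v_n = Zαc/n, so v/c = Zα/n = 4 × 0.00730 / 10 = 0.00292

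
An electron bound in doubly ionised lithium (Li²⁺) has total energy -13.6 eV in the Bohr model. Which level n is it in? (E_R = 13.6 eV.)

3

E_n = −E_R Z²/n² ⇒ n² = E_R Z²/(−E_n) = 13.6 × 3² / 13.6 ≈ 9.00
n = 3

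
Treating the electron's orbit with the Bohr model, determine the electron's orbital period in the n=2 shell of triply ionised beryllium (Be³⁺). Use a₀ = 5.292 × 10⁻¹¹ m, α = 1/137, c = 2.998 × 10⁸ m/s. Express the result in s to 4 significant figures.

7.597 × 10⁻¹⁷ s

r = n²a₀/Z = 2²·5.292 × 10⁻¹¹/4 = 5.292 × 10⁻¹¹ m
v = Zαc/n = 4·0.007299·2.998 × 10⁸/2 = 4.377 × 10⁶ m/s
T = 2πr/v = 7.597 × 10⁻¹⁷ s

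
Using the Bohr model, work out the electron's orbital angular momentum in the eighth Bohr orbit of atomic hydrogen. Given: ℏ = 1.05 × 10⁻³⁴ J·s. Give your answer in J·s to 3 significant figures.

L_n = nℏ = 8 × 1.05 × 10⁻³⁴ = 8.40 × 10⁻³⁴ J·s

8.40 × 10⁻³⁴ J·s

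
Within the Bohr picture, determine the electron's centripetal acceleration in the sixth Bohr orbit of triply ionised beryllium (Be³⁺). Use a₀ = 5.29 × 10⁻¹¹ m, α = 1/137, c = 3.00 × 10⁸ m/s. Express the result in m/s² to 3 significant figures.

r = n²a₀/Z = 4.76 × 10⁻¹⁰ m, v = Zαc/n = 1.46 × 10⁶ m/s
a = v²/r = (1.46 × 10⁶)² / 4.76 × 10⁻¹⁰ = 4.48 × 10²¹ m/s²

4.48 × 10²¹ m/s²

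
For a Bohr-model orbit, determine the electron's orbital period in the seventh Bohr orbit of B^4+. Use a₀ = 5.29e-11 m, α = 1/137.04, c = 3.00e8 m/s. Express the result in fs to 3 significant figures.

2.08 fs

r = n²a₀/Z = 7²·5.29e-11/5 = 5.18e-10 m
v = Zαc/n = 5·0.00730·3.00e8/7 = 1.56e6 m/s
T = 2πr/v = 2.08e-15 s = 2.08 fs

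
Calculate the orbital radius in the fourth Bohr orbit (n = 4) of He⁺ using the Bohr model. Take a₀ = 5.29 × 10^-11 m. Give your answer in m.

4.23 × 10^-10 m

r_n = n²a₀/Z = 4² × 5.29 × 10^-11 / 2
    = 16 × 5.29 × 10^-11 / 2 = 4.23 × 10^-10 m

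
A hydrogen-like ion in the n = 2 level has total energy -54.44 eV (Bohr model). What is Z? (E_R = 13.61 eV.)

E_n = −E_R Z²/n² ⇒ Z² = −E_n n²/E_R = 54.44 × 2² / 13.61 ≈ 16.00
Z = 4

4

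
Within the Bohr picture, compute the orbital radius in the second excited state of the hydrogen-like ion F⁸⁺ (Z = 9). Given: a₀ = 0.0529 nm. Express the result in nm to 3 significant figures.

r_n = n²a₀/Z = 3² × 0.0529 / 9
    = 9 × 0.0529 / 9 = 0.0529 nm

0.0529 nm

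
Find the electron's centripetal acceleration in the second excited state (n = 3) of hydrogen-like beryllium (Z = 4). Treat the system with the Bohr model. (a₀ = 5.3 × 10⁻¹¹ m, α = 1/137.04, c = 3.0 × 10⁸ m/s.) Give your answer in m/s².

7.1 × 10²² m/s²

r = n²a₀/Z = 1.2 × 10⁻¹⁰ m, v = Zαc/n = 2.9 × 10⁶ m/s
a = v²/r = (2.9 × 10⁶)² / 1.2 × 10⁻¹⁰ = 7.1 × 10²² m/s²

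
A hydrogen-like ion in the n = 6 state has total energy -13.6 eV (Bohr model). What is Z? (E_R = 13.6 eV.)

E_n = −E_R Z²/n² ⇒ Z² = −E_n n²/E_R = 13.6 × 6² / 13.6 ≈ 36.00
Z = 6

6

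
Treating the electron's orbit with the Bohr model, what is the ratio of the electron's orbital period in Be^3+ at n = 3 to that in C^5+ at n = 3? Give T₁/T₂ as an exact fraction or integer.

T ∝ Z^-2 · n^3
T₁/T₂ = (4/6)^-2 · (3/3)^3 = 9/4

9/4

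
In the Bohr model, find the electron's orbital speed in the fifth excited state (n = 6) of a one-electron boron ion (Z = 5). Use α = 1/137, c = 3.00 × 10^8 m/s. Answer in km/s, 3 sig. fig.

1820 km/s

v_n = Zαc/n = 5 × 0.00730 × 3.00 × 10^8 / 6
    = 1820 km/s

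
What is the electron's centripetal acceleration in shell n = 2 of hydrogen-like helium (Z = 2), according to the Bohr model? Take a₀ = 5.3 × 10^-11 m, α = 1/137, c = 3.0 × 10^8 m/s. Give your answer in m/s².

r = n²a₀/Z = 1.1 × 10^-10 m, v = Zαc/n = 2.2 × 10^6 m/s
a = v²/r = (2.2 × 10^6)² / 1.1 × 10^-10 = 4.5 × 10^22 m/s²

4.5 × 10^22 m/s²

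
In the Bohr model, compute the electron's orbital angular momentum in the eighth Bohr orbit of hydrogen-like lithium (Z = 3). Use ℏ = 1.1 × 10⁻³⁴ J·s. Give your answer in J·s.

8.8 × 10⁻³⁴ J·s

L_n = nℏ = 8 × 1.1 × 10⁻³⁴ = 8.8 × 10⁻³⁴ J·s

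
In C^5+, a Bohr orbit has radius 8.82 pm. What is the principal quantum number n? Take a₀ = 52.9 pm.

1

r_n = n²a₀/Z ⇒ n² = rZ/a₀ = 8.82 × 6 / 52.9 ≈ 1.00
n = 1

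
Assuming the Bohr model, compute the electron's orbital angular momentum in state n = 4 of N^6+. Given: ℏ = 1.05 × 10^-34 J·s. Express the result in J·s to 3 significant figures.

4.20 × 10^-34 J·s

L_n = nℏ = 4 × 1.05 × 10^-34 = 4.20 × 10^-34 J·s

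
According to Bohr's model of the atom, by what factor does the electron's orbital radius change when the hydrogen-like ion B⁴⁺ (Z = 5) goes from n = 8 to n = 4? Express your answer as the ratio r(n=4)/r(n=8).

r ∝ Z^-1 · n^2; with Z fixed, r ∝ n^2.
r(n=4)/r(n=8) = (4/8)^2 = 1/4

1/4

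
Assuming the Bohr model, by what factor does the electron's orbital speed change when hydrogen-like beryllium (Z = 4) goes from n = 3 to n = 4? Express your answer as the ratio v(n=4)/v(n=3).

3/4

v ∝ Z^1 · n^-1; with Z fixed, v ∝ n^-1.
v(n=4)/v(n=3) = (4/3)^-1 = 3/4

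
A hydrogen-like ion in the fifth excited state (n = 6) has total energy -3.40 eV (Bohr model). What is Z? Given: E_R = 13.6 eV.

E_n = −E_R Z²/n² ⇒ Z² = −E_n n²/E_R = 3.40 × 6² / 13.6 ≈ 9.00
Z = 3

3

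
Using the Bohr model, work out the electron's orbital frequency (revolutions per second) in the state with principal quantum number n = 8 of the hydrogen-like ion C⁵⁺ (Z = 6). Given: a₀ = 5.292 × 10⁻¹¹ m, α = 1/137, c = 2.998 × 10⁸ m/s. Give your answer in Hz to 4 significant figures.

r = n²a₀/Z = 5.645 × 10⁻¹⁰ m, v = Zαc/n = 1.641 × 10⁶ m/s
f = v/(2πr) = 4.627 × 10¹⁴ Hz

4.627 × 10¹⁴ Hz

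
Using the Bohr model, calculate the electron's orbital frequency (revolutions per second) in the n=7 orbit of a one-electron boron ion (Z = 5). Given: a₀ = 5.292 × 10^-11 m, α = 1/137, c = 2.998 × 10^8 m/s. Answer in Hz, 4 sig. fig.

4.797 × 10^14 Hz

r = n²a₀/Z = 5.186 × 10^-10 m, v = Zαc/n = 1.563 × 10^6 m/s
f = v/(2πr) = 4.797 × 10^14 Hz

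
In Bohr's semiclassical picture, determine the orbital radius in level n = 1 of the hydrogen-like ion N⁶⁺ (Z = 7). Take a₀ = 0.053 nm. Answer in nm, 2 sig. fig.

r_n = n²a₀/Z = 1² × 0.053 / 7
    = 1 × 0.053 / 7 = 0.0076 nm

0.0076 nm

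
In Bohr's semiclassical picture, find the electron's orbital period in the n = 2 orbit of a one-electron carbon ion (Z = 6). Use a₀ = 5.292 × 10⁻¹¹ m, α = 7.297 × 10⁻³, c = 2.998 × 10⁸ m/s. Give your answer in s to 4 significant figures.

r = n²a₀/Z = 2²·5.292 × 10⁻¹¹/6 = 3.528 × 10⁻¹¹ m
v = Zαc/n = 6·0.007297·2.998 × 10⁸/2 = 6.563 × 10⁶ m/s
T = 2πr/v = 3.378 × 10⁻¹⁷ s

3.378 × 10⁻¹⁷ s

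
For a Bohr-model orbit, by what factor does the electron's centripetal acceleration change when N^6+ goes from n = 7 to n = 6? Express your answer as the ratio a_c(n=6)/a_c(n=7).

2401/1296

a_c ∝ Z^3 · n^-4; with Z fixed, a_c ∝ n^-4.
a_c(n=6)/a_c(n=7) = (6/7)^-4 = 2401/1296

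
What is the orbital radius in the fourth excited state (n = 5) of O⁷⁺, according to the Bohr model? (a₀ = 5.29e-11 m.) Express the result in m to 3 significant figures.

r_n = n²a₀/Z = 5² × 5.29e-11 / 8
    = 25 × 5.29e-11 / 8 = 1.65e-10 m

1.65e-10 m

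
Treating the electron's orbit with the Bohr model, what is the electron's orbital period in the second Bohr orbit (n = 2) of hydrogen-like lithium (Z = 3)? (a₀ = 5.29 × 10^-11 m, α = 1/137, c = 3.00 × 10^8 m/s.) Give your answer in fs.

0.135 fs

r = n²a₀/Z = 2²·5.29 × 10^-11/3 = 7.05 × 10^-11 m
v = Zαc/n = 3·0.00730·3.00 × 10^8/2 = 3.28 × 10^6 m/s
T = 2πr/v = 1.35 × 10^-16 s = 0.135 fs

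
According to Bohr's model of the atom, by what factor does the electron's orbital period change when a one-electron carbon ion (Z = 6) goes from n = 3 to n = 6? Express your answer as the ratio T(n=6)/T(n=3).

8

T ∝ Z^-2 · n^3; with Z fixed, T ∝ n^3.
T(n=6)/T(n=3) = (6/3)^3 = 8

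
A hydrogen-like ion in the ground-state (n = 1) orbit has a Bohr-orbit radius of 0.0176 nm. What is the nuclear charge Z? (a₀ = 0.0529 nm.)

r_n = n²a₀/Z ⇒ Z = n²a₀/r = 1² × 0.0529 / 0.0176 ≈ 3.01
Z = 3

3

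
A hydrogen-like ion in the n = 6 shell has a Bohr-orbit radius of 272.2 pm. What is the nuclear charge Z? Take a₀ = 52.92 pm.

r_n = n²a₀/Z ⇒ Z = n²a₀/r = 6² × 52.92 / 272.2 ≈ 7.00
Z = 7

7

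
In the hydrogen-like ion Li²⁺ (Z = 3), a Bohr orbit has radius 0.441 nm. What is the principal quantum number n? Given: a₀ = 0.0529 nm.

r_n = n²a₀/Z ⇒ n² = rZ/a₀ = 0.441 × 3 / 0.0529 ≈ 25.01
n = 5

5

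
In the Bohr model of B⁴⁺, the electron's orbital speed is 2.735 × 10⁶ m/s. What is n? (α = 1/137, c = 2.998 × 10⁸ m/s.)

4

v_n = Zαc/n ⇒ n = Zαc/v = 5 × 0.007299 × 2.998 × 10⁸ / 2.735 × 10⁶ ≈ 4.00
n = 4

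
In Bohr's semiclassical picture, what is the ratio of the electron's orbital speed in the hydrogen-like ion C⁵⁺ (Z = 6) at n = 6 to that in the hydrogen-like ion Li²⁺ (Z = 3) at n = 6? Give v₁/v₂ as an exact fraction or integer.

2

v ∝ Z^1 · n^-1
v₁/v₂ = (6/3)^1 · (6/6)^-1 = 2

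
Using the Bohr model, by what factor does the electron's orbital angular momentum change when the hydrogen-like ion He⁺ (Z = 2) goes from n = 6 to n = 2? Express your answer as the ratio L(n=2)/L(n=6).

L = nℏ depends only on n, so L ∝ n.
L(n=2)/L(n=6) = (2/6)^1 = 1/3

1/3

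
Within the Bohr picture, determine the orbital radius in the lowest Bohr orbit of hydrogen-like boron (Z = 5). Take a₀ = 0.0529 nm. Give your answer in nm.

0.0106 nm

r_n = n²a₀/Z = 1² × 0.0529 / 5
    = 1 × 0.0529 / 5 = 0.0106 nm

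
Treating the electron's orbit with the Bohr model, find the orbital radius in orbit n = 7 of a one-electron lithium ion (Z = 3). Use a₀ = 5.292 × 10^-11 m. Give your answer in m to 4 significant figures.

8.644 × 10^-10 m

r_n = n²a₀/Z = 7² × 5.292 × 10^-11 / 3
    = 49 × 5.292 × 10^-11 / 3 = 8.644 × 10^-10 m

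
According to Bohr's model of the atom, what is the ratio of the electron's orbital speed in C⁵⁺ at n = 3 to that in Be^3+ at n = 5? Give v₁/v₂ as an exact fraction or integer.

v ∝ Z^1 · n^-1
v₁/v₂ = (6/4)^1 · (3/5)^-1 = 5/2

5/2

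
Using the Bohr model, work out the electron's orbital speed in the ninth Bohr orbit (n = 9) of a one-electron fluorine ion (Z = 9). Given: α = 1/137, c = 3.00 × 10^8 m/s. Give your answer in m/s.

2.19 × 10^6 m/s

v_n = Zαc/n = 9 × 0.00730 × 3.00 × 10^8 / 9
    = 2.19 × 10^6 m/s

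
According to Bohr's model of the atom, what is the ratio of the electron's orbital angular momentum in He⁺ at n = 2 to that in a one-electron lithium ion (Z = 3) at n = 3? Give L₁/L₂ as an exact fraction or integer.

L = nℏ is independent of Z.
L₁/L₂ = n₁/n₂ = 2/3 = 2/3

2/3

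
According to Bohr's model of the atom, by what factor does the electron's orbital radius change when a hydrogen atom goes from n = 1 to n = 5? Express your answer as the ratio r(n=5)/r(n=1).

25

r ∝ Z^-1 · n^2; with Z fixed, r ∝ n^2.
r(n=5)/r(n=1) = (5/1)^2 = 25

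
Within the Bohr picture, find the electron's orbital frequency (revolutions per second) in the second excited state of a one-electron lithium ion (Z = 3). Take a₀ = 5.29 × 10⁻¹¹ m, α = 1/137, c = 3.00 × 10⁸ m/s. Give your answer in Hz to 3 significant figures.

2.20 × 10¹⁵ Hz

r = n²a₀/Z = 1.59 × 10⁻¹⁰ m, v = Zαc/n = 2.19 × 10⁶ m/s
f = v/(2πr) = 2.20 × 10¹⁵ Hz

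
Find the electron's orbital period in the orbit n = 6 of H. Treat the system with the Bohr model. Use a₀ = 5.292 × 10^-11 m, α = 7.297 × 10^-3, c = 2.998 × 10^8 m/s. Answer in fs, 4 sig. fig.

r = n²a₀/Z = 6²·5.292 × 10^-11/1 = 1.905 × 10^-9 m
v = Zαc/n = 1·0.007297·2.998 × 10^8/6 = 3.646 × 10^5 m/s
T = 2πr/v = 3.283 × 10^-14 s = 32.83 fs

32.83 fs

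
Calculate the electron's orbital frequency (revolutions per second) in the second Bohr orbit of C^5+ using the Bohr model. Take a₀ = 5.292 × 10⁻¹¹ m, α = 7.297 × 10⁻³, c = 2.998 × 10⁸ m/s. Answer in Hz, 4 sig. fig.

r = n²a₀/Z = 3.528 × 10⁻¹¹ m, v = Zαc/n = 6.563 × 10⁶ m/s
f = v/(2πr) = 2.961 × 10¹⁶ Hz

2.961 × 10¹⁶ Hz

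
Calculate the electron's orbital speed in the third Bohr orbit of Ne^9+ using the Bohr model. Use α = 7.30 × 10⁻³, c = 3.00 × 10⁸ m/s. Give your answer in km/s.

7300 km/s

v_n = Zαc/n = 10 × 0.00730 × 3.00 × 10⁸ / 3
    = 7300 km/s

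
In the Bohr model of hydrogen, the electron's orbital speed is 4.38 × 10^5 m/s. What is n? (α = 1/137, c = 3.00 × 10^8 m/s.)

5

v_n = Zαc/n ⇒ n = Zαc/v = 1 × 0.00730 × 3.00 × 10^8 / 4.38 × 10^5 ≈ 5.00
n = 5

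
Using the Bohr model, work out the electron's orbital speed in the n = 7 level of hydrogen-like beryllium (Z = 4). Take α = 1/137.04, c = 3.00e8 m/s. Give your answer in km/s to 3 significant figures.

1250 km/s

v_n = Zαc/n = 4 × 0.00730 × 3.00e8 / 7
    = 1250 km/s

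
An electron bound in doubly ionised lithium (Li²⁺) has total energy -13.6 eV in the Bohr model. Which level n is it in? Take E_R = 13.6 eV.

3

E_n = −E_R Z²/n² ⇒ n² = E_R Z²/(−E_n) = 13.6 × 3² / 13.6 ≈ 9.00
n = 3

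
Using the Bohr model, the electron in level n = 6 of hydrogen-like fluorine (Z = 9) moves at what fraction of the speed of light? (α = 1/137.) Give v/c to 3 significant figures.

v_n = Zαc/n, so v/c = Zα/n = 9 × 0.00730 / 6 = 0.0109

0.0109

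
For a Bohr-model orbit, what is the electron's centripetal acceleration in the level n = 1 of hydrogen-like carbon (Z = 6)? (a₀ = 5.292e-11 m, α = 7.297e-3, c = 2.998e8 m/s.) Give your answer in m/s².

r = n²a₀/Z = 8.820e-12 m, v = Zαc/n = 1.313e7 m/s
a = v²/r = (1.313e7)² / 8.820e-12 = 1.953e25 m/s²

1.953e25 m/s²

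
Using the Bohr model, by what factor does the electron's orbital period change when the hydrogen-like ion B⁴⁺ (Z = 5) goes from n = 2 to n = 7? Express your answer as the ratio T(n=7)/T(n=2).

T ∝ Z^-2 · n^3; with Z fixed, T ∝ n^3.
T(n=7)/T(n=2) = (7/2)^3 = 343/8

343/8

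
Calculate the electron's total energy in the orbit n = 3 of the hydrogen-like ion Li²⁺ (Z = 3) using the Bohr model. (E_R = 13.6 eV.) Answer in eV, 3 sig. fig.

-13.6 eV

E_n = −E_R·Z²/n² = −13.6 × 3²/3² = -13.6 eV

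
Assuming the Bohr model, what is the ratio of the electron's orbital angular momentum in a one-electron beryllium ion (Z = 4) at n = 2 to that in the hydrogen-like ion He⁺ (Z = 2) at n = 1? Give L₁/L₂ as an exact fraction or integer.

2

L = nℏ is independent of Z.
L₁/L₂ = n₁/n₂ = 2/1 = 2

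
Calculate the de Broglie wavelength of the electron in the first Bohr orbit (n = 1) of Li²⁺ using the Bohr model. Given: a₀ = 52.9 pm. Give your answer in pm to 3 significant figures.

The Bohr quantisation condition is nλ = 2πr_n.
r_n = n²a₀/Z = 17.6 pm
λ = 2πr_n/n = 2π·17.6/1 = 111 pm

111 pm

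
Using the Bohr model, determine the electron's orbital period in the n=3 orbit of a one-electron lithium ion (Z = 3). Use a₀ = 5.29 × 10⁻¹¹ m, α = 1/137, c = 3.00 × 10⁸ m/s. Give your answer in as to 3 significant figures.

455 as

r = n²a₀/Z = 3²·5.29 × 10⁻¹¹/3 = 1.59 × 10⁻¹⁰ m
v = Zαc/n = 3·0.00730·3.00 × 10⁸/3 = 2.19 × 10⁶ m/s
T = 2πr/v = 4.55 × 10⁻¹⁶ s = 455 as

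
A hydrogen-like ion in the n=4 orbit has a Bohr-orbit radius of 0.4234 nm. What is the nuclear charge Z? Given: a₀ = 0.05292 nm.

r_n = n²a₀/Z ⇒ Z = n²a₀/r = 4² × 0.05292 / 0.4234 ≈ 2.00
Z = 2

2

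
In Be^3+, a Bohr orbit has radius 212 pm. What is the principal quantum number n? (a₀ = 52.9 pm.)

r_n = n²a₀/Z ⇒ n² = rZ/a₀ = 212 × 4 / 52.9 ≈ 16.03
n = 4

4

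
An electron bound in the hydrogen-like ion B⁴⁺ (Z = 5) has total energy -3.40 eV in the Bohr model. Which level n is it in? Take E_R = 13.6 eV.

10

E_n = −E_R Z²/n² ⇒ n² = E_R Z²/(−E_n) = 13.6 × 5² / 3.40 ≈ 100.00
n = 10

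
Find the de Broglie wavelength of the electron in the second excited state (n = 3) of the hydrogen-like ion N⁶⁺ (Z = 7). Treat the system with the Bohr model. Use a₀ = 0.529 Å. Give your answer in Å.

1.42 Å

The Bohr quantisation condition is nλ = 2πr_n.
r_n = n²a₀/Z = 0.680 Å
λ = 2πr_n/n = 2π·0.680/3 = 1.42 Å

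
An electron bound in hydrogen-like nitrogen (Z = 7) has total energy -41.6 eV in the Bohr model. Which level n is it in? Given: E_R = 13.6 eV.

4

E_n = −E_R Z²/n² ⇒ n² = E_R Z²/(−E_n) = 13.6 × 7² / 41.6 ≈ 16.02
n = 4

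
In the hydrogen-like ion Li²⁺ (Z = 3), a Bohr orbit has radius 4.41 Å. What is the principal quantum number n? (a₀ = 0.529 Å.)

r_n = n²a₀/Z ⇒ n² = rZ/a₀ = 4.41 × 3 / 0.529 ≈ 25.01
n = 5

5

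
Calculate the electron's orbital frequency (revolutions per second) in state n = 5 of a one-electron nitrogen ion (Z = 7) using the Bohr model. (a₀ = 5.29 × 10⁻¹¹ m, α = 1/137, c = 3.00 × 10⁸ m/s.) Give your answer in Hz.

r = n²a₀/Z = 1.89 × 10⁻¹⁰ m, v = Zαc/n = 3.07 × 10⁶ m/s
f = v/(2πr) = 2.58 × 10¹⁵ Hz

2.58 × 10¹⁵ Hz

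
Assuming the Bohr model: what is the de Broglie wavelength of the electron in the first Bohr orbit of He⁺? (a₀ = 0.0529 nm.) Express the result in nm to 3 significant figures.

0.166 nm

The Bohr quantisation condition is nλ = 2πr_n.
r_n = n²a₀/Z = 0.0265 nm
λ = 2πr_n/n = 2π·0.0265/1 = 0.166 nm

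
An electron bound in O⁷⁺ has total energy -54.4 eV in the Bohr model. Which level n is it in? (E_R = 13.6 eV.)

E_n = −E_R Z²/n² ⇒ n² = E_R Z²/(−E_n) = 13.6 × 8² / 54.4 ≈ 16.00
n = 4

4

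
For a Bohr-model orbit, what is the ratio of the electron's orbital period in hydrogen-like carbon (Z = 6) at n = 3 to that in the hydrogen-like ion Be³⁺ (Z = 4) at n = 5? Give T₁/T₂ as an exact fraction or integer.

12/125

T ∝ Z^-2 · n^3
T₁/T₂ = (6/4)^-2 · (3/5)^3 = 12/125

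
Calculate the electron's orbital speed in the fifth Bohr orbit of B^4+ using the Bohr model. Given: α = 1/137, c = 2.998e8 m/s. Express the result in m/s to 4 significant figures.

v_n = Zαc/n = 5 × 0.007299 × 2.998e8 / 5
    = 2.188e6 m/s

2.188e6 m/s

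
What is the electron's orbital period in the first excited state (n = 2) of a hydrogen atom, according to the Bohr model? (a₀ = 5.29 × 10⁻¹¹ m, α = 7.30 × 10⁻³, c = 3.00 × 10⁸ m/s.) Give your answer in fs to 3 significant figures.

r = n²a₀/Z = 2²·5.29 × 10⁻¹¹/1 = 2.12 × 10⁻¹⁰ m
v = Zαc/n = 1·0.00730·3.00 × 10⁸/2 = 1.09 × 10⁶ m/s
T = 2πr/v = 1.21 × 10⁻¹⁵ s = 1.21 fs

1.21 fs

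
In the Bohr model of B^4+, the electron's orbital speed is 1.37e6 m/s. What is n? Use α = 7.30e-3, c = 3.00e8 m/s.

8

v_n = Zαc/n ⇒ n = Zαc/v = 5 × 0.00730 × 3.00e8 / 1.37e6 ≈ 7.99
n = 8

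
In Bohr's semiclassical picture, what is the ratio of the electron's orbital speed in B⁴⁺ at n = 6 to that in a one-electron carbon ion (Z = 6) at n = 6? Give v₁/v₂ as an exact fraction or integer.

v ∝ Z^1 · n^-1
v₁/v₂ = (5/6)^1 · (6/6)^-1 = 5/6

5/6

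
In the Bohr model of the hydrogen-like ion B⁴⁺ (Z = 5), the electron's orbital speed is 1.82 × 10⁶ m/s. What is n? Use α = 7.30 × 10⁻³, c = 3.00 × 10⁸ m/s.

6

v_n = Zαc/n ⇒ n = Zαc/v = 5 × 0.00730 × 3.00 × 10⁸ / 1.82 × 10⁶ ≈ 6.02
n = 6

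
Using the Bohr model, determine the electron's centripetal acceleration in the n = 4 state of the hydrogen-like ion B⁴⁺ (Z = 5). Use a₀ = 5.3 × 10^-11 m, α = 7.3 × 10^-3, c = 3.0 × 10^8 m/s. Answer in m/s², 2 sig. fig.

r = n²a₀/Z = 1.7 × 10^-10 m, v = Zαc/n = 2.7 × 10^6 m/s
a = v²/r = (2.7 × 10^6)² / 1.7 × 10^-10 = 4.4 × 10^22 m/s²

4.4 × 10^22 m/s²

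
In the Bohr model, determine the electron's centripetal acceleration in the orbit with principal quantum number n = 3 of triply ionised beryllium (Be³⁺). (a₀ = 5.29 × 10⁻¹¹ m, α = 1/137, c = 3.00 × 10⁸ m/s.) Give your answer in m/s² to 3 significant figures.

7.16 × 10²² m/s²

r = n²a₀/Z = 1.19 × 10⁻¹⁰ m, v = Zαc/n = 2.92 × 10⁶ m/s
a = v²/r = (2.92 × 10⁶)² / 1.19 × 10⁻¹⁰ = 7.16 × 10²² m/s²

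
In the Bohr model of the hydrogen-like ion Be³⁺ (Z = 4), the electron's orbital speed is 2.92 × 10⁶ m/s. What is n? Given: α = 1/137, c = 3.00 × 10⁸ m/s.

v_n = Zαc/n ⇒ n = Zαc/v = 4 × 0.00730 × 3.00 × 10⁸ / 2.92 × 10⁶ ≈ 3.00
n = 3

3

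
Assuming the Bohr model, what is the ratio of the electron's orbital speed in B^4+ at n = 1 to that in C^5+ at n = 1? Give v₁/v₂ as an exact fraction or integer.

v ∝ Z^1 · n^-1
v₁/v₂ = (5/6)^1 · (1/1)^-1 = 5/6

5/6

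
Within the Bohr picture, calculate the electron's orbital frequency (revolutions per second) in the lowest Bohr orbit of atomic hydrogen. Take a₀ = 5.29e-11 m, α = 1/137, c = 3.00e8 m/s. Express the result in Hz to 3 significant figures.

6.59e15 Hz

r = n²a₀/Z = 5.29e-11 m, v = Zαc/n = 2.19e6 m/s
f = v/(2πr) = 6.59e15 Hz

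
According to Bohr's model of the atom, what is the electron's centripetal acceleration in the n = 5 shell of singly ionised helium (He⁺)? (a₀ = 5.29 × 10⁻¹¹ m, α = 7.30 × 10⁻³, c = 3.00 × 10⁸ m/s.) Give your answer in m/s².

1.16 × 10²¹ m/s²

r = n²a₀/Z = 6.61 × 10⁻¹⁰ m, v = Zαc/n = 8.76 × 10⁵ m/s
a = v²/r = (8.76 × 10⁵)² / 6.61 × 10⁻¹⁰ = 1.16 × 10²¹ m/s²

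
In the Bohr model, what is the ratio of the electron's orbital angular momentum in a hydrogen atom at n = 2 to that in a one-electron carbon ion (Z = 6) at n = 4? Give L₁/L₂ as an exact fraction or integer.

1/2

L = nℏ is independent of Z.
L₁/L₂ = n₁/n₂ = 2/4 = 1/2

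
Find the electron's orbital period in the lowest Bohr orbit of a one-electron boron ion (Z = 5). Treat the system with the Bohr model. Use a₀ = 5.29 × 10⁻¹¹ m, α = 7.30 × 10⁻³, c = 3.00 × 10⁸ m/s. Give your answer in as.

6.07 as

r = n²a₀/Z = 1²·5.29 × 10⁻¹¹/5 = 1.06 × 10⁻¹¹ m
v = Zαc/n = 5·0.00730·3.00 × 10⁸/1 = 1.09 × 10⁷ m/s
T = 2πr/v = 6.07 × 10⁻¹⁸ s = 6.07 as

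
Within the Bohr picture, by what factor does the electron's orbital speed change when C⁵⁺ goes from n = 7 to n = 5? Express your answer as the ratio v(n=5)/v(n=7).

v ∝ Z^1 · n^-1; with Z fixed, v ∝ n^-1.
v(n=5)/v(n=7) = (5/7)^-1 = 7/5

7/5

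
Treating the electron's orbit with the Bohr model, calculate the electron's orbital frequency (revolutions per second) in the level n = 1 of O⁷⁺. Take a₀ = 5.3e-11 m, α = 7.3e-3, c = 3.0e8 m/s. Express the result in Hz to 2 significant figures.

4.2e17 Hz

r = n²a₀/Z = 6.6e-12 m, v = Zαc/n = 1.8e7 m/s
f = v/(2πr) = 4.2e17 Hz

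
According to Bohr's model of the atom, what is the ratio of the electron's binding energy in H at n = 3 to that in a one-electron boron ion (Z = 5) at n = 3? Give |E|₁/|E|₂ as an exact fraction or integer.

|E| ∝ Z^2 · n^-2
|E|₁/|E|₂ = (1/5)^2 · (3/3)^-2 = 1/25

1/25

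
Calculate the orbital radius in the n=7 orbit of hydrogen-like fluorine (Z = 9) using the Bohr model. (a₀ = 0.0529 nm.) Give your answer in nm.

r_n = n²a₀/Z = 7² × 0.0529 / 9
    = 49 × 0.0529 / 9 = 0.288 nm

0.288 nm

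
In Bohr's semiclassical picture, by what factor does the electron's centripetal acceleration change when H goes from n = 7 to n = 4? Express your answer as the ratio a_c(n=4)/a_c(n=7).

2401/256

a_c ∝ Z^3 · n^-4; with Z fixed, a_c ∝ n^-4.
a_c(n=4)/a_c(n=7) = (4/7)^-4 = 2401/256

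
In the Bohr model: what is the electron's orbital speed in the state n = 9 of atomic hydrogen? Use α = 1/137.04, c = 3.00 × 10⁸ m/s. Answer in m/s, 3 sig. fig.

2.43 × 10⁵ m/s

v_n = Zαc/n = 1 × 0.00730 × 3.00 × 10⁸ / 9
    = 2.43 × 10⁵ m/s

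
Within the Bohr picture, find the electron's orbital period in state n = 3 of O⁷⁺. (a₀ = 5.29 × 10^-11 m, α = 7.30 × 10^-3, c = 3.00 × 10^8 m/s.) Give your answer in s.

r = n²a₀/Z = 3²·5.29 × 10^-11/8 = 5.95 × 10^-11 m
v = Zαc/n = 8·0.00730·3.00 × 10^8/3 = 5.84 × 10^6 m/s
T = 2πr/v = 6.40 × 10^-17 s

6.40 × 10^-17 s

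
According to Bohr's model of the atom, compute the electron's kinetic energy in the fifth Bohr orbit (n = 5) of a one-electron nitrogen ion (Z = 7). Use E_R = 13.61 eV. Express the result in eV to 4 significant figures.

26.68 eV

For a Coulomb orbit the virial theorem gives K = −E_n.
E_n = −E_R·Z²/n², so K = E_R·Z²/n² = 13.61 × 7²/5² = 26.68 eV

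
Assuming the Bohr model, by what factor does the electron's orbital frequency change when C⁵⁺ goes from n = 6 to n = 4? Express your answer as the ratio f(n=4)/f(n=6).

f ∝ Z^2 · n^-3; with Z fixed, f ∝ n^-3.
f(n=4)/f(n=6) = (4/6)^-3 = 27/8

27/8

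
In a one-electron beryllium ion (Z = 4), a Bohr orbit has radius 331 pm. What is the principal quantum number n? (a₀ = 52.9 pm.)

r_n = n²a₀/Z ⇒ n² = rZ/a₀ = 331 × 4 / 52.9 ≈ 25.03
n = 5

5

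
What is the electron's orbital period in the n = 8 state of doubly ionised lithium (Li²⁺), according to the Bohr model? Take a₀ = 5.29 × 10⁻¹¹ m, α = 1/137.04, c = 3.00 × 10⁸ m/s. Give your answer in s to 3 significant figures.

8.64 × 10⁻¹⁵ s

r = n²a₀/Z = 8²·5.29 × 10⁻¹¹/3 = 1.13 × 10⁻⁹ m
v = Zαc/n = 3·0.00730·3.00 × 10⁸/8 = 8.21 × 10⁵ m/s
T = 2πr/v = 8.64 × 10⁻¹⁵ s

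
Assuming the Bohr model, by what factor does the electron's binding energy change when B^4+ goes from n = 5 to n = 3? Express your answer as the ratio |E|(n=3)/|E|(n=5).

|E| ∝ Z^2 · n^-2; with Z fixed, |E| ∝ n^-2.
|E|(n=3)/|E|(n=5) = (3/5)^-2 = 25/9

25/9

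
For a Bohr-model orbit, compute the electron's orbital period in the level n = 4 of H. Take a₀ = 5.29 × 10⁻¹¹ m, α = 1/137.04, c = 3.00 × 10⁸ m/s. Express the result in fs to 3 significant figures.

r = n²a₀/Z = 4²·5.29 × 10⁻¹¹/1 = 8.46 × 10⁻¹⁰ m
v = Zαc/n = 1·0.00730·3.00 × 10⁸/4 = 5.47 × 10⁵ m/s
T = 2πr/v = 9.72 × 10⁻¹⁵ s = 9.72 fs

9.72 fs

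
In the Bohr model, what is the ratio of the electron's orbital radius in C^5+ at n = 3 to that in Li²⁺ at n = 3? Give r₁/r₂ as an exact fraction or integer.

r ∝ Z^-1 · n^2
r₁/r₂ = (6/3)^-1 · (3/3)^2 = 1/2

1/2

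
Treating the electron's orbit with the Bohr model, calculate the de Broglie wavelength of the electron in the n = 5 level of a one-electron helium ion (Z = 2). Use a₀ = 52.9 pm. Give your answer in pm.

The Bohr quantisation condition is nλ = 2πr_n.
r_n = n²a₀/Z = 661 pm
λ = 2πr_n/n = 2π·661/5 = 831 pm

831 pm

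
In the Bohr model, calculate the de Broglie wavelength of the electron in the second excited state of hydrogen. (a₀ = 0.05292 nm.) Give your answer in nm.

The Bohr quantisation condition is nλ = 2πr_n.
r_n = n²a₀/Z = 0.4763 nm
λ = 2πr_n/n = 2π·0.4763/3 = 0.9975 nm

0.9975 nm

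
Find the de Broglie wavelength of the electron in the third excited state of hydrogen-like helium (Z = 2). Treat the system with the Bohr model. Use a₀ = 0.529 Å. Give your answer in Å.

The Bohr quantisation condition is nλ = 2πr_n.
r_n = n²a₀/Z = 4.23 Å
λ = 2πr_n/n = 2π·4.23/4 = 6.65 Å

6.65 Å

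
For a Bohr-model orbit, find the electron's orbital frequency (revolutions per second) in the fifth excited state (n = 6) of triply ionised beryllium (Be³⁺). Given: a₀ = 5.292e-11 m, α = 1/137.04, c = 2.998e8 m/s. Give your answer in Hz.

4.874e14 Hz

r = n²a₀/Z = 4.763e-10 m, v = Zαc/n = 1.458e6 m/s
f = v/(2πr) = 4.874e14 Hz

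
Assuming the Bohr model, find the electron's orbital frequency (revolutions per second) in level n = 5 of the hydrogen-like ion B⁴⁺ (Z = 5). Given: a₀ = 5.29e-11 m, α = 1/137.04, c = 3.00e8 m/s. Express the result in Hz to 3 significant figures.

r = n²a₀/Z = 2.64e-10 m, v = Zαc/n = 2.19e6 m/s
f = v/(2πr) = 1.32e15 Hz

1.32e15 Hz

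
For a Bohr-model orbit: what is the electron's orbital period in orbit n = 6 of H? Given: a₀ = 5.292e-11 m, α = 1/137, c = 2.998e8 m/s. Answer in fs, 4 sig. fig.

32.82 fs

r = n²a₀/Z = 6²·5.292e-11/1 = 1.905e-9 m
v = Zαc/n = 1·0.007299·2.998e8/6 = 3.647e5 m/s
T = 2πr/v = 3.282e-14 s = 32.82 fs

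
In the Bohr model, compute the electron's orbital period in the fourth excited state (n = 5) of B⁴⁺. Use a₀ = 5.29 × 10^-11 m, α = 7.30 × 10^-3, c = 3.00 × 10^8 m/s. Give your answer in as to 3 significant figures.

759 as

r = n²a₀/Z = 5²·5.29 × 10^-11/5 = 2.64 × 10^-10 m
v = Zαc/n = 5·0.00730·3.00 × 10^8/5 = 2.19 × 10^6 m/s
T = 2πr/v = 7.59 × 10^-16 s = 759 as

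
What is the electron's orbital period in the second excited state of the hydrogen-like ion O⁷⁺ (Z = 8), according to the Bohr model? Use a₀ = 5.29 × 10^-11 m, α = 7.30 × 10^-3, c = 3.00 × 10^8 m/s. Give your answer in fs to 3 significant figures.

0.0640 fs

r = n²a₀/Z = 3²·5.29 × 10^-11/8 = 5.95 × 10^-11 m
v = Zαc/n = 8·0.00730·3.00 × 10^8/3 = 5.84 × 10^6 m/s
T = 2πr/v = 6.40 × 10^-17 s = 0.0640 fs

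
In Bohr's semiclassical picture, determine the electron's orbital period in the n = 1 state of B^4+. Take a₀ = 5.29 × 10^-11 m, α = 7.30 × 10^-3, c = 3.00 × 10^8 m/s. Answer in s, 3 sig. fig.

6.07 × 10^-18 s

r = n²a₀/Z = 1²·5.29 × 10^-11/5 = 1.06 × 10^-11 m
v = Zαc/n = 5·0.00730·3.00 × 10^8/1 = 1.09 × 10^7 m/s
T = 2πr/v = 6.07 × 10^-18 s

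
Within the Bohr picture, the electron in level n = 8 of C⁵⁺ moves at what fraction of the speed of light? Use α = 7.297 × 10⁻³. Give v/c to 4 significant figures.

v_n = Zαc/n, so v/c = Zα/n = 6 × 0.007297 / 8 = 0.005473

0.005473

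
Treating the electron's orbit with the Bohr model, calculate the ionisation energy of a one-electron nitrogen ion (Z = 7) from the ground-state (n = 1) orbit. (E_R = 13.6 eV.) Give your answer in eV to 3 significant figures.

666 eV

E_n = −E_R·Z²/n² = −13.6 × 7²/1² eV = -666 eV
Ionisation energy = −E_n = 666 eV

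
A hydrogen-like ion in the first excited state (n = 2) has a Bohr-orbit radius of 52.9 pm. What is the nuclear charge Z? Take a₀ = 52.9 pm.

r_n = n²a₀/Z ⇒ Z = n²a₀/r = 2² × 52.9 / 52.9 ≈ 4.00
Z = 4

4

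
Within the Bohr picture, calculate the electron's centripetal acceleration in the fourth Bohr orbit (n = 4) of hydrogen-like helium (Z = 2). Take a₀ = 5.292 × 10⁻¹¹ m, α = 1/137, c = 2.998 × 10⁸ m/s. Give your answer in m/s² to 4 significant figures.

r = n²a₀/Z = 4.234 × 10⁻¹⁰ m, v = Zαc/n = 1.094 × 10⁶ m/s
a = v²/r = (1.094 × 10⁶)² / 4.234 × 10⁻¹⁰ = 2.828 × 10²¹ m/s²

2.828 × 10²¹ m/s²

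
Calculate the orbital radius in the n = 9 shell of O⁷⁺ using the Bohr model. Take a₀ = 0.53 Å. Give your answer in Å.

5.4 Å

r_n = n²a₀/Z = 9² × 0.53 / 8
    = 81 × 0.53 / 8 = 5.4 Å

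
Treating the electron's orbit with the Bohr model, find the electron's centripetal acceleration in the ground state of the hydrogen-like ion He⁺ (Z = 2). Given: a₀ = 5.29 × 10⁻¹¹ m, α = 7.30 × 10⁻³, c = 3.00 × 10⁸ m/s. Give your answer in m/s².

7.25 × 10²³ m/s²

r = n²a₀/Z = 2.65 × 10⁻¹¹ m, v = Zαc/n = 4.38 × 10⁶ m/s
a = v²/r = (4.38 × 10⁶)² / 2.65 × 10⁻¹¹ = 7.25 × 10²³ m/s²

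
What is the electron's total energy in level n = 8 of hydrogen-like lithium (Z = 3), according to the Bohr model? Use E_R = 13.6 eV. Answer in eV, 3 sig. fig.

E_n = −E_R·Z²/n² = −13.6 × 3²/8² = -1.91 eV

-1.91 eV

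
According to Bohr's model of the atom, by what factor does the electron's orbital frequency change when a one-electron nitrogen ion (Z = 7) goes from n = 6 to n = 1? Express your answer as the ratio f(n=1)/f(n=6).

f ∝ Z^2 · n^-3; with Z fixed, f ∝ n^-3.
f(n=1)/f(n=6) = (1/6)^-3 = 216

216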